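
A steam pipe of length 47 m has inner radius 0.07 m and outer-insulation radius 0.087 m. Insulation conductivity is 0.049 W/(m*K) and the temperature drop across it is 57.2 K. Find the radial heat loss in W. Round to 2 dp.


Q = 2*pi*0.049*47*57.2/ln(0.087/0.07) = 3807.01 W

3807.01 W


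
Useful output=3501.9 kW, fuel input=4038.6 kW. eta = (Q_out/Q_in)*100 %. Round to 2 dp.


eta = (3501.9/4038.6)*100 = 86.71 %

86.71 %


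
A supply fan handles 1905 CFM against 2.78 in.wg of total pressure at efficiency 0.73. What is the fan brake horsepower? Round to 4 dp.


BHP = 1905 * 2.78 / (6356 * 0.73) = 1.1414 hp

1.1414 hp


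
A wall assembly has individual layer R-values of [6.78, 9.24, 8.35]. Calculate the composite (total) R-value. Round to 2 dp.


R_total = 6.78 + 9.24 + 8.35 = 24.37

24.37


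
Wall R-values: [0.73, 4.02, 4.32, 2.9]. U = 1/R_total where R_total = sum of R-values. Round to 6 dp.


R_total = 0.73 + 4.02 + 4.32 + 2.9 = 11.97
U = 1/11.97 = 0.083542

0.083542


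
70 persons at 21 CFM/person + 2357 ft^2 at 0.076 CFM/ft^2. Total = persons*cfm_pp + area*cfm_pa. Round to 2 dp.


Total = 70*21 + 2357*0.076 = 1649.13 CFM

1649.13 CFM


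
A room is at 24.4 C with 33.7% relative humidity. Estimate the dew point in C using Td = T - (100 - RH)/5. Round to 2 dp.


Td = 24.4 - (100-33.7)/5 = 11.14 C

11.14 C


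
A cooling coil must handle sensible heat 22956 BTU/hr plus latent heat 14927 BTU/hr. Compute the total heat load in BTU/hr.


Qt = 22956 + 14927 = 37883 BTU/hr

37883 BTU/hr


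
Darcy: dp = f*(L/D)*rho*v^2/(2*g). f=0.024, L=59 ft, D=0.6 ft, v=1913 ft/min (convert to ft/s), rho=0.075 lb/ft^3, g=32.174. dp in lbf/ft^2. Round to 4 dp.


v_fps = 1913/60 = 31.8833 ft/s
dp = 0.024*(59/0.6)*0.075*31.8833^2/(2*32.174) = 2.7962 lbf/ft^2

2.7962 lbf/ft^2


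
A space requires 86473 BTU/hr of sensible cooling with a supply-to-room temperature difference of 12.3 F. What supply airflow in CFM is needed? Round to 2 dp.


CFM = 86473 / (1.08 * 12.3) = 6509.56

6509.56 CFM


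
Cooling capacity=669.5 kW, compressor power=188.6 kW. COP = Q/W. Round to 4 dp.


COP = 669.5 / 188.6 = 3.5498

3.5498


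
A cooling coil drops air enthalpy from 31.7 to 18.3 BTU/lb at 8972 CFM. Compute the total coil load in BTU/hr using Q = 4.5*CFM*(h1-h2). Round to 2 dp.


Q = 4.5 * 8972 * (31.7 - 18.3) = 541011.60 BTU/hr

541011.60 BTU/hr


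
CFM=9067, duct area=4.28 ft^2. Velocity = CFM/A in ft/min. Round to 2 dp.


V = 9067 / 4.28 = 2118.46 ft/min

2118.46 ft/min


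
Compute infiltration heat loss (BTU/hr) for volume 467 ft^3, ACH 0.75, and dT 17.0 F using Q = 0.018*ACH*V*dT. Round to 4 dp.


Q = 0.018 * 0.75 * 467 * 17.0 = 107.1765 BTU/hr

107.1765 BTU/hr


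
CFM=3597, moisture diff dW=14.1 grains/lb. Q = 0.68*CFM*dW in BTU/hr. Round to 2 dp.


Q = 0.68 * 3597 * 14.1 = 34488.04 BTU/hr

34488.04 BTU/hr


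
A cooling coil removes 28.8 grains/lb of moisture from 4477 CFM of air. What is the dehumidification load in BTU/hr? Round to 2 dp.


Q = 0.68 * 4477 * 28.8 = 87677.57 BTU/hr

87677.57 BTU/hr


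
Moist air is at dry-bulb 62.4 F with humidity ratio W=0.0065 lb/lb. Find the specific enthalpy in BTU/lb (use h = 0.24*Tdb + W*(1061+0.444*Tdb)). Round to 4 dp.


h = 0.24*62.4 + 0.0065*(1061+0.444*62.4) = 22.0526 BTU/lb

22.0526 BTU/lb


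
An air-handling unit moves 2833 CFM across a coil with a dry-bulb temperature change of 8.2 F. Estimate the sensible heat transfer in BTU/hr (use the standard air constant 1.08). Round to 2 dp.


Q = 1.08 * 2833 * 8.2 = 25089.05 BTU/hr

25089.05 BTU/hr


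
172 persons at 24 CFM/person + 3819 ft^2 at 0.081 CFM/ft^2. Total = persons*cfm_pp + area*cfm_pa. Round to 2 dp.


Total = 172*24 + 3819*0.081 = 4437.34 CFM

4437.34 CFM


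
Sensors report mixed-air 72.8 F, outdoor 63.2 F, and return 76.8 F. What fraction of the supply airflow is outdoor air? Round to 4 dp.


frac = (72.8 - 76.8) / (63.2 - 76.8) = 0.2941

0.2941


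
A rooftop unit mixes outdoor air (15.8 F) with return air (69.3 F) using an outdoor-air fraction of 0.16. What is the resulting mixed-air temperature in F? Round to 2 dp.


T_mix = 0.16*15.8 + 0.84*69.3 = 60.74 F

60.74 F


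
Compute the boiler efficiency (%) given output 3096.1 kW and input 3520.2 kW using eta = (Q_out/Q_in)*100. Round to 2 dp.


eta = (3096.1/3520.2)*100 = 87.95 %

87.95 %


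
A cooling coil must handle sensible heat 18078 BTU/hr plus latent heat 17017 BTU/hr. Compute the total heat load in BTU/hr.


Qt = 18078 + 17017 = 35095 BTU/hr

35095 BTU/hr


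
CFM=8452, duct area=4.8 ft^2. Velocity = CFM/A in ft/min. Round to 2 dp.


V = 8452 / 4.8 = 1760.83 ft/min

1760.83 ft/min


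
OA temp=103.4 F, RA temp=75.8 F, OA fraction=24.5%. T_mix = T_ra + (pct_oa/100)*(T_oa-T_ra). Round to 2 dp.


T_mix = 75.8 + (24.5/100)*(103.4-75.8) = 82.56 F

82.56 F


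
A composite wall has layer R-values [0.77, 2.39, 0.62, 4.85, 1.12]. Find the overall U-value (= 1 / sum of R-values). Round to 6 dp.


R_total = 0.77 + 2.39 + 0.62 + 4.85 + 1.12 = 9.75
U = 1/9.75 = 0.102564

0.102564


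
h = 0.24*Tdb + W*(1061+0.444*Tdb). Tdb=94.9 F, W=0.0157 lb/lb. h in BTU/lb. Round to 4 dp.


h = 0.24*94.9 + 0.0157*(1061+0.444*94.9) = 40.0952 BTU/lb

40.0952 BTU/lb


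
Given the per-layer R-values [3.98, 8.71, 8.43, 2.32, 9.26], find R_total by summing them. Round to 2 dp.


R_total = 3.98 + 8.71 + 8.43 + 2.32 + 9.26 = 32.70

32.70


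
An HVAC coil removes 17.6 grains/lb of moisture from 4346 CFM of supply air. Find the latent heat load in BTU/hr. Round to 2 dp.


Q = 0.68 * 4346 * 17.6 = 52012.93 BTU/hr

52012.93 BTU/hr


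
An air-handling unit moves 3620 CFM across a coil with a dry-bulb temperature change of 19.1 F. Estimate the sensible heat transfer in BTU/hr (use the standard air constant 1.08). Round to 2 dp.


Q = 1.08 * 3620 * 19.1 = 74673.36 BTU/hr

74673.36 BTU/hr


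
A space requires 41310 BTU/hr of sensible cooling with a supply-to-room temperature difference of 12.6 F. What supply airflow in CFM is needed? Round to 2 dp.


CFM = 41310 / (1.08 * 12.6) = 3035.71

3035.71 CFM


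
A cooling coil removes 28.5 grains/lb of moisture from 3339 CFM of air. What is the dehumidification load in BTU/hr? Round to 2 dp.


Q = 0.68 * 3339 * 28.5 = 64709.82 BTU/hr

64709.82 BTU/hr


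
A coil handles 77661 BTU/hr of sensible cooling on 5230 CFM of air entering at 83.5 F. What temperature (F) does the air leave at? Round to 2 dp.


dT = 77661/(1.08*5230) = 13.7492
T_leave = 83.5 - 13.7492 = 69.75 F

69.75 F


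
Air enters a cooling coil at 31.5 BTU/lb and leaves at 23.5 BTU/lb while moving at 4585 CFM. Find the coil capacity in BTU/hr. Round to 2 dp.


Q = 4.5 * 4585 * (31.5 - 23.5) = 165060.00 BTU/hr

165060.00 BTU/hr


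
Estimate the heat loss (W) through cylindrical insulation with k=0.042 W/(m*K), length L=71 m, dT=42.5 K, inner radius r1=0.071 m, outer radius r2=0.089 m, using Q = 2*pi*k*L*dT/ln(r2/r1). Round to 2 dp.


Q = 2*pi*0.042*71*42.5/ln(0.089/0.071) = 3524.13 W

3524.13 W


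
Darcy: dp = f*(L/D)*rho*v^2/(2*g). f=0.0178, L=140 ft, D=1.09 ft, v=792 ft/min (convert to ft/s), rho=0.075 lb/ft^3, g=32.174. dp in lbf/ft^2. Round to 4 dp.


v_fps = 792/60 = 13.2 ft/s
dp = 0.0178*(140/1.09)*0.075*13.2^2/(2*32.174) = 0.4643 lbf/ft^2

0.4643 lbf/ft^2


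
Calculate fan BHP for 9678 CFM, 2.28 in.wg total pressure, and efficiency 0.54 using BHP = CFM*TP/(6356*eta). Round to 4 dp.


BHP = 9678 * 2.28 / (6356 * 0.54) = 6.4290 hp

6.4290 hp


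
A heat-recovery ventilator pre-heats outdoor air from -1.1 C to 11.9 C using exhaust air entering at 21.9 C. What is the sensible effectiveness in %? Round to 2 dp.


eff = (11.9-(-1.1))/(21.9-(-1.1))*100 = 56.52 %

56.52 %


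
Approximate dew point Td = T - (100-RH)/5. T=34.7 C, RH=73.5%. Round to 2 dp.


Td = 34.7 - (100-73.5)/5 = 29.40 C

29.40 C


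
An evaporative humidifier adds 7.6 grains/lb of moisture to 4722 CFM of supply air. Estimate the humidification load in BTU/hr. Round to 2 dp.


Q = 0.68 * 4722 * 7.6 = 24403.30 BTU/hr

24403.30 BTU/hr


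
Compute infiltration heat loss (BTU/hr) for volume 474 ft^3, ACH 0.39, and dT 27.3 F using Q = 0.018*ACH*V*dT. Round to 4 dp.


Q = 0.018 * 0.39 * 474 * 27.3 = 90.8402 BTU/hr

90.8402 BTU/hr


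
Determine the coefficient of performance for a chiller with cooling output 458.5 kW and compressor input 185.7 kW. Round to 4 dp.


COP = 458.5 / 185.7 = 2.4690

2.4690


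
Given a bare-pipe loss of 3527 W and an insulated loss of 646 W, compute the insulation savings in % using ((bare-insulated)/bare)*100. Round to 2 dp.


Savings = ((3527-646)/3527)*100 = 81.68 %

81.68 %


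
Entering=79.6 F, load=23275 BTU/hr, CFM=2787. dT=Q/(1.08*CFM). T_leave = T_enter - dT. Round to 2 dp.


dT = 23275/(1.08*2787) = 7.7327
T_leave = 79.6 - 7.7327 = 71.87 F

71.87 F


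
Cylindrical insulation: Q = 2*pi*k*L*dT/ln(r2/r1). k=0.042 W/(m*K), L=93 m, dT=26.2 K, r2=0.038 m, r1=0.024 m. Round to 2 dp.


Q = 2*pi*0.042*93*26.2/ln(0.038/0.024) = 1399.26 W

1399.26 W


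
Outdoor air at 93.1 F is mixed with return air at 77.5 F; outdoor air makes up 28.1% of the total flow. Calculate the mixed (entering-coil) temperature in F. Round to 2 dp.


T_mix = 77.5 + (28.1/100)*(93.1-77.5) = 81.88 F

81.88 F


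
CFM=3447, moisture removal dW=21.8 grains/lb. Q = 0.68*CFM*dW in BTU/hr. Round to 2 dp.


Q = 0.68 * 3447 * 21.8 = 51098.33 BTU/hr

51098.33 BTU/hr


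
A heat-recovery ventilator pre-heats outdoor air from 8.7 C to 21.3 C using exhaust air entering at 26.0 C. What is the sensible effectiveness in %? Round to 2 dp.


eff = (21.3-8.7)/(26.0-8.7)*100 = 72.83 %

72.83 %


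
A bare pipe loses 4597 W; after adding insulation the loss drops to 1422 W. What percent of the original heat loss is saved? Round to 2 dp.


Savings = ((4597-1422)/4597)*100 = 69.07 %

69.07 %


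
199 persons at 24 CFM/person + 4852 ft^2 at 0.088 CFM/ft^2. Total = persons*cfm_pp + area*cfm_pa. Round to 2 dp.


Total = 199*24 + 4852*0.088 = 5202.98 CFM

5202.98 CFM


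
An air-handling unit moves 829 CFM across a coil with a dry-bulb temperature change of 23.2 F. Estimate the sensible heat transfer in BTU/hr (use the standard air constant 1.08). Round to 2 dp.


Q = 1.08 * 829 * 23.2 = 20771.42 BTU/hr

20771.42 BTU/hr


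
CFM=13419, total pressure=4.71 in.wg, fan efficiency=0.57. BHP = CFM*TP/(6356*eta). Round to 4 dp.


BHP = 13419 * 4.71 / (6356 * 0.57) = 17.4455 hp

17.4455 hp


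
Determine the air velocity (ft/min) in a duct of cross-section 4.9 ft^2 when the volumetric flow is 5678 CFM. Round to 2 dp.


V = 5678 / 4.9 = 1158.78 ft/min

1158.78 ft/min


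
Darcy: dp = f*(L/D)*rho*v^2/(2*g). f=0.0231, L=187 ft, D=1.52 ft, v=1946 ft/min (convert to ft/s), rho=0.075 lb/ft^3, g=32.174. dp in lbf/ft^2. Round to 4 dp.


v_fps = 1946/60 = 32.4333 ft/s
dp = 0.0231*(187/1.52)*0.075*32.4333^2/(2*32.174) = 3.4843 lbf/ft^2

3.4843 lbf/ft^2


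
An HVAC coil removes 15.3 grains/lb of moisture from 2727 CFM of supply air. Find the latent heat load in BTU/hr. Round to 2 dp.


Q = 0.68 * 2727 * 15.3 = 28371.71 BTU/hr

28371.71 BTU/hr


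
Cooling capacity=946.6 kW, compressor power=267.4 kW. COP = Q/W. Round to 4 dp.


COP = 946.6 / 267.4 = 3.5400

3.5400


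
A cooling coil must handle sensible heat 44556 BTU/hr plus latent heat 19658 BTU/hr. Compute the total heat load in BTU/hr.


Qt = 44556 + 19658 = 64214 BTU/hr

64214 BTU/hr


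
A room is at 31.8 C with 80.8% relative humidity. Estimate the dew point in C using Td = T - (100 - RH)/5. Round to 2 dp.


Td = 31.8 - (100-80.8)/5 = 27.96 C

27.96 C


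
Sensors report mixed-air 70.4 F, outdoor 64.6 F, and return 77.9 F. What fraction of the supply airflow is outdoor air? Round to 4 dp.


frac = (70.4 - 77.9) / (64.6 - 77.9) = 0.5639

0.5639


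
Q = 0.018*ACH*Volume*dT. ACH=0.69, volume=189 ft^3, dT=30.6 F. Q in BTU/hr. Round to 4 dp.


Q = 0.018 * 0.69 * 189 * 30.6 = 71.8298 BTU/hr

71.8298 BTU/hr


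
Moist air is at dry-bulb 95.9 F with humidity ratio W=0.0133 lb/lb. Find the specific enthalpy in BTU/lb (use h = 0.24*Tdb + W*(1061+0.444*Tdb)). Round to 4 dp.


h = 0.24*95.9 + 0.0133*(1061+0.444*95.9) = 37.6936 BTU/lb

37.6936 BTU/lb


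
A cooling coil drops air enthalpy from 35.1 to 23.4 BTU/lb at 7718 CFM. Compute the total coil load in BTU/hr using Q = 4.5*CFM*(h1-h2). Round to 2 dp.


Q = 4.5 * 7718 * (35.1 - 23.4) = 406352.70 BTU/hr

406352.70 BTU/hr


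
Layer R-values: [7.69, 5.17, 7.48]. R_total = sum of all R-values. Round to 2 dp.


R_total = 7.69 + 5.17 + 7.48 = 20.34

20.34


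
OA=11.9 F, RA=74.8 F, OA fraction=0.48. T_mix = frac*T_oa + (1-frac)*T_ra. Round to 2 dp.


T_mix = 0.48*11.9 + 0.52*74.8 = 44.61 F

44.61 F


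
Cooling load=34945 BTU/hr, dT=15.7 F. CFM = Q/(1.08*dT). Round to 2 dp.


CFM = 34945 / (1.08 * 15.7) = 2060.92

2060.92 CFM


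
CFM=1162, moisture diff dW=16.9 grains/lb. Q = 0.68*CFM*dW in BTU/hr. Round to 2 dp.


Q = 0.68 * 1162 * 16.9 = 13353.70 BTU/hr

13353.70 BTU/hr


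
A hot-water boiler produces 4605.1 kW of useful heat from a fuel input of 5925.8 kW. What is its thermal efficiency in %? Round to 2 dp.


eta = (4605.1/5925.8)*100 = 77.71 %

77.71 %


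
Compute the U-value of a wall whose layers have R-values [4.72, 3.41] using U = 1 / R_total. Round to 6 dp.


R_total = 4.72 + 3.41 = 8.13
U = 1/8.13 = 0.123001

0.123001


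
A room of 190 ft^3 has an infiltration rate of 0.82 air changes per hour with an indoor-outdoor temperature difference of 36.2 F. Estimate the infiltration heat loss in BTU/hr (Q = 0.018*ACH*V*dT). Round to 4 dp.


Q = 0.018 * 0.82 * 190 * 36.2 = 101.5193 BTU/hr

101.5193 BTU/hr


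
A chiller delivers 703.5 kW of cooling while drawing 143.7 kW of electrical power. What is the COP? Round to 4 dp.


COP = 703.5 / 143.7 = 4.8956

4.8956


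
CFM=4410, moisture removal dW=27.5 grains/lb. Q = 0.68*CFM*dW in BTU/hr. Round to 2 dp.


Q = 0.68 * 4410 * 27.5 = 82467.00 BTU/hr

82467.00 BTU/hr


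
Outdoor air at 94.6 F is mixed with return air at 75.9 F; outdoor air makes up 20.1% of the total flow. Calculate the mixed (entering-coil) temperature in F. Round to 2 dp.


T_mix = 75.9 + (20.1/100)*(94.6-75.9) = 79.66 F

79.66 F


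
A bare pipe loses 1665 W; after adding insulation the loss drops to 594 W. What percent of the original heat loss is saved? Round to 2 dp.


Savings = ((1665-594)/1665)*100 = 64.32 %

64.32 %


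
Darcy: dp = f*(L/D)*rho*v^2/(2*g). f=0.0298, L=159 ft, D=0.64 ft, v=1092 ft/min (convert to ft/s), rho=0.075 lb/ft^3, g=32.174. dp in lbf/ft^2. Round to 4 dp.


v_fps = 1092/60 = 18.2 ft/s
dp = 0.0298*(159/0.64)*0.075*18.2^2/(2*32.174) = 2.8583 lbf/ft^2

2.8583 lbf/ft^2


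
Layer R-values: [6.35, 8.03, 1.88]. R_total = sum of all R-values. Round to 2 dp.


R_total = 6.35 + 8.03 + 1.88 = 16.26

16.26


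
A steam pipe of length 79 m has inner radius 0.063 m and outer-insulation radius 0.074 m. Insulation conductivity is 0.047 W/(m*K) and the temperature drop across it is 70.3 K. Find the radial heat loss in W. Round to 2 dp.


Q = 2*pi*0.047*79*70.3/ln(0.074/0.063) = 10191.13 W

10191.13 W


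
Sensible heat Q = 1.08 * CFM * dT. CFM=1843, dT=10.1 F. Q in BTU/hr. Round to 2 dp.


Q = 1.08 * 1843 * 10.1 = 20103.44 BTU/hr

20103.44 BTU/hr


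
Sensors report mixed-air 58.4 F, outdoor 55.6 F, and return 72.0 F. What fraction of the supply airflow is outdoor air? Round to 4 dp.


frac = (58.4 - 72.0) / (55.6 - 72.0) = 0.8293

0.8293


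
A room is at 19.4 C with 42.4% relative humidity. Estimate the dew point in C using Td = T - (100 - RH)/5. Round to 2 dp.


Td = 19.4 - (100-42.4)/5 = 7.88 C

7.88 C


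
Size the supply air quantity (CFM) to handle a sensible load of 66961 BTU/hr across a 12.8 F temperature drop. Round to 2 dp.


CFM = 66961 / (1.08 * 12.8) = 4843.82

4843.82 CFM


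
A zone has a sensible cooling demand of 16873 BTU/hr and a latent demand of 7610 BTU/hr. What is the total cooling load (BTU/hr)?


Qt = 16873 + 7610 = 24483 BTU/hr

24483 BTU/hr


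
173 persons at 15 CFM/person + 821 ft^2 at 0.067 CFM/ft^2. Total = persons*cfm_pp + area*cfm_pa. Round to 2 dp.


Total = 173*15 + 821*0.067 = 2650.01 CFM

2650.01 CFM


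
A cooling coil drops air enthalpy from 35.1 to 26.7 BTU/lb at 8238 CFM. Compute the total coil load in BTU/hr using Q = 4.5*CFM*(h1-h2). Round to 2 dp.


Q = 4.5 * 8238 * (35.1 - 26.7) = 311396.40 BTU/hr

311396.40 BTU/hr


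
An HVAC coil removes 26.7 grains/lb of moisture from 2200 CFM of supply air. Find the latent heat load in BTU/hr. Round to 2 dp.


Q = 0.68 * 2200 * 26.7 = 39943.20 BTU/hr

39943.20 BTU/hr


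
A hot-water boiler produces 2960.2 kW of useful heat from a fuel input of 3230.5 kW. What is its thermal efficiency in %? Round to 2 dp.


eta = (2960.2/3230.5)*100 = 91.63 %

91.63 %


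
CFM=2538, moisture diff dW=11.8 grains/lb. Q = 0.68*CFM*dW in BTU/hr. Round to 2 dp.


Q = 0.68 * 2538 * 11.8 = 20364.91 BTU/hr

20364.91 BTU/hr


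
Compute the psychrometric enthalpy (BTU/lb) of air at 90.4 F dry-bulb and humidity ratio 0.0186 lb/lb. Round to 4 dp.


h = 0.24*90.4 + 0.0186*(1061+0.444*90.4) = 42.1772 BTU/lb

42.1772 BTU/lb


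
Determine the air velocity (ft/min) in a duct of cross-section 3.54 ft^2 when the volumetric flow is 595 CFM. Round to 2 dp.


V = 595 / 3.54 = 168.08 ft/min

168.08 ft/min


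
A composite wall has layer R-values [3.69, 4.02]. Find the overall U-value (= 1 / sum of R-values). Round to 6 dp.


R_total = 3.69 + 4.02 = 7.71
U = 1/7.71 = 0.129702

0.129702


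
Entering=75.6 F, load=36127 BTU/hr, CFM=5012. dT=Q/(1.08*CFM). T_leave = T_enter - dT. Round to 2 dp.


dT = 36127/(1.08*5012) = 6.6742
T_leave = 75.6 - 6.6742 = 68.93 F

68.93 F


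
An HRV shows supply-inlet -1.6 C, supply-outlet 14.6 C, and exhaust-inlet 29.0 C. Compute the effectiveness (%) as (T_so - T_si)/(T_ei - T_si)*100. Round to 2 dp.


eff = (14.6-(-1.6))/(29.0-(-1.6))*100 = 52.94 %

52.94 %


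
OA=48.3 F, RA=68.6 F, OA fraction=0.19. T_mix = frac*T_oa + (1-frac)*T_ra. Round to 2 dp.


T_mix = 0.19*48.3 + 0.81*68.6 = 64.74 F

64.74 F


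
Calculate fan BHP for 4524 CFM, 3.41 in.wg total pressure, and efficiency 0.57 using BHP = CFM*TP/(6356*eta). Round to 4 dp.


BHP = 4524 * 3.41 / (6356 * 0.57) = 4.2581 hp

4.2581 hp


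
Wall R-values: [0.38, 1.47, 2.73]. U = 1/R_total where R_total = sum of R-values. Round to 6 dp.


R_total = 0.38 + 1.47 + 2.73 = 4.58
U = 1/4.58 = 0.218341

0.218341


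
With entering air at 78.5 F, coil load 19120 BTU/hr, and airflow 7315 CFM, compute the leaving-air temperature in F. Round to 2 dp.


dT = 19120/(1.08*7315) = 2.4202
T_leave = 78.5 - 2.4202 = 76.08 F

76.08 F


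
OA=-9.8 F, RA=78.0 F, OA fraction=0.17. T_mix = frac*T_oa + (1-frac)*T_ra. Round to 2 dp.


T_mix = 0.17*(-9.8) + 0.83*78.0 = 63.07 F

63.07 F


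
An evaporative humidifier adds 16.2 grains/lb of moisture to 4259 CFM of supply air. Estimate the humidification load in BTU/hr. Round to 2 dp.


Q = 0.68 * 4259 * 16.2 = 46917.14 BTU/hr

46917.14 BTU/hr


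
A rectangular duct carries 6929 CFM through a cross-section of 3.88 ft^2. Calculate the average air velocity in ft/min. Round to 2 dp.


V = 6929 / 3.88 = 1785.82 ft/min

1785.82 ft/min


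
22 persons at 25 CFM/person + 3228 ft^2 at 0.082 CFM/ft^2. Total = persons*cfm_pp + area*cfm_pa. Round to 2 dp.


Total = 22*25 + 3228*0.082 = 814.70 CFM

814.70 CFM


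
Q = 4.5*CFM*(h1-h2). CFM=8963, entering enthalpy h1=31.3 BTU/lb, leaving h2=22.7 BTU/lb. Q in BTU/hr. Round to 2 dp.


Q = 4.5 * 8963 * (31.3 - 22.7) = 346868.10 BTU/hr

346868.10 BTU/hr


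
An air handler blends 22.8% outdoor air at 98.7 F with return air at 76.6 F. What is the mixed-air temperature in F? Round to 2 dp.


T_mix = 76.6 + (22.8/100)*(98.7-76.6) = 81.64 F

81.64 F


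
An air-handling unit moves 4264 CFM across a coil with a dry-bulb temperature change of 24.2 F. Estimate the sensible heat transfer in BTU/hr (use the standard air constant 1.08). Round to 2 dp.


Q = 1.08 * 4264 * 24.2 = 111443.90 BTU/hr

111443.90 BTU/hr


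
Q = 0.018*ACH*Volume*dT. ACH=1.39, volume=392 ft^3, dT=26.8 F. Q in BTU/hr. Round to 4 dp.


Q = 0.018 * 1.39 * 392 * 26.8 = 262.8501 BTU/hr

262.8501 BTU/hr


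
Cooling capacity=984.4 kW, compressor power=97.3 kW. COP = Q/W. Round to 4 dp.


COP = 984.4 / 97.3 = 10.1172

10.1172


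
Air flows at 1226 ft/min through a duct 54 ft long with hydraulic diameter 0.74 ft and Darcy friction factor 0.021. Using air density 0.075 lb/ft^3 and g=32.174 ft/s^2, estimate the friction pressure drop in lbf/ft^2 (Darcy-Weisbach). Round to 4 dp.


v_fps = 1226/60 = 20.4333 ft/s
dp = 0.021*(54/0.74)*0.075*20.4333^2/(2*32.174) = 0.7457 lbf/ft^2

0.7457 lbf/ft^2


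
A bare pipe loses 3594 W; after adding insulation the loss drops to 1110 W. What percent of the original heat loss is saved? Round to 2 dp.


Savings = ((3594-1110)/3594)*100 = 69.12 %

69.12 %


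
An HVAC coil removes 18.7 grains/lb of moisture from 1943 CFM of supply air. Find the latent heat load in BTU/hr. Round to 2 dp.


Q = 0.68 * 1943 * 18.7 = 24707.19 BTU/hr

24707.19 BTU/hr


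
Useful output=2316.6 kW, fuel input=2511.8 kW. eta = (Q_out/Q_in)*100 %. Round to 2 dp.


eta = (2316.6/2511.8)*100 = 92.23 %

92.23 %


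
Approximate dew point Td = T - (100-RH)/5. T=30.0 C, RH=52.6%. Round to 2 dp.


Td = 30.0 - (100-52.6)/5 = 20.52 C

20.52 C


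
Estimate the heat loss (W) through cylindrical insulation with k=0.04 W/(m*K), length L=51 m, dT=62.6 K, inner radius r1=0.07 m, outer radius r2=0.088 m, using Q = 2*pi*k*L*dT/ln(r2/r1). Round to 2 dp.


Q = 2*pi*0.04*51*62.6/ln(0.088/0.07) = 3506.30 W

3506.30 W


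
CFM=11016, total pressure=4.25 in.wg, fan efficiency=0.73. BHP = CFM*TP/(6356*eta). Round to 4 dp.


BHP = 11016 * 4.25 / (6356 * 0.73) = 10.0903 hp

10.0903 hp


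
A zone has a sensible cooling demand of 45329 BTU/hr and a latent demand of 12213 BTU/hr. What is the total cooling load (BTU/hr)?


Qt = 45329 + 12213 = 57542 BTU/hr

57542 BTU/hr


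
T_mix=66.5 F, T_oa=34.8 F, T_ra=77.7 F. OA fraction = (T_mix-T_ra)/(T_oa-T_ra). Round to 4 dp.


frac = (66.5 - 77.7) / (34.8 - 77.7) = 0.2611

0.2611


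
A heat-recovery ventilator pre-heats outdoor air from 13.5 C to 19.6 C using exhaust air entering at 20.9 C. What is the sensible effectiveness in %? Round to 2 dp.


eff = (19.6-13.5)/(20.9-13.5)*100 = 82.43 %

82.43 %


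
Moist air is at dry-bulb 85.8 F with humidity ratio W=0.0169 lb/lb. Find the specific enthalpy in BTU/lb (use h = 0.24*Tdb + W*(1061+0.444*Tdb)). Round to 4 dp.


h = 0.24*85.8 + 0.0169*(1061+0.444*85.8) = 39.1667 BTU/lb

39.1667 BTU/lb


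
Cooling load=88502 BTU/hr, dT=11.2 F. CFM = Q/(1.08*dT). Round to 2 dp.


CFM = 88502 / (1.08 * 11.2) = 7316.63

7316.63 CFM


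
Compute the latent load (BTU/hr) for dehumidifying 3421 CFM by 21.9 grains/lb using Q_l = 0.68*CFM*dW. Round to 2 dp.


Q = 0.68 * 3421 * 21.9 = 50945.53 BTU/hr

50945.53 BTU/hr


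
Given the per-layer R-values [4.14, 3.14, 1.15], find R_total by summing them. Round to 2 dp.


R_total = 4.14 + 3.14 + 1.15 = 8.43

8.43


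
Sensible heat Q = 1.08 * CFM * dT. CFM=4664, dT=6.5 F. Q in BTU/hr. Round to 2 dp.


Q = 1.08 * 4664 * 6.5 = 32741.28 BTU/hr

32741.28 BTU/hr


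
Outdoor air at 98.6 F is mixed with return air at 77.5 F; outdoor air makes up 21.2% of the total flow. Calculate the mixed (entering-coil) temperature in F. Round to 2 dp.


T_mix = 77.5 + (21.2/100)*(98.6-77.5) = 81.97 F

81.97 F


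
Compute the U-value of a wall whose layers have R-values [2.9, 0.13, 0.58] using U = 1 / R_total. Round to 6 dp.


R_total = 2.9 + 0.13 + 0.58 = 3.61
U = 1/3.61 = 0.277008

0.277008


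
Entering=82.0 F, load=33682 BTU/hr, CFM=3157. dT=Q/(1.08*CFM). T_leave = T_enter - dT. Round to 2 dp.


dT = 33682/(1.08*3157) = 9.8787
T_leave = 82.0 - 9.8787 = 72.12 F

72.12 F


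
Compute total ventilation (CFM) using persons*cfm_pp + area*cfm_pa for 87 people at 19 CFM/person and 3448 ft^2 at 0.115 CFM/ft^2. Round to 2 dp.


Total = 87*19 + 3448*0.115 = 2049.52 CFM

2049.52 CFM


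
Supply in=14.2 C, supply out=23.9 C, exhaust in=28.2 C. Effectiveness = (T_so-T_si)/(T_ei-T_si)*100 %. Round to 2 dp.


eff = (23.9-14.2)/(28.2-14.2)*100 = 69.29 %

69.29 %


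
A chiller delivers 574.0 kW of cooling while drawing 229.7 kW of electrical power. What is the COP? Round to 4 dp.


COP = 574.0 / 229.7 = 2.4989

2.4989


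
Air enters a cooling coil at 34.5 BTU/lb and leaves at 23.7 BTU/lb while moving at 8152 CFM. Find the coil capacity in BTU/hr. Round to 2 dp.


Q = 4.5 * 8152 * (34.5 - 23.7) = 396187.20 BTU/hr

396187.20 BTU/hr


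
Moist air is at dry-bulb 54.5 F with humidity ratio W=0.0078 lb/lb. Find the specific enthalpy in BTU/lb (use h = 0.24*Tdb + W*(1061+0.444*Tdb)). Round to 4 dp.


h = 0.24*54.5 + 0.0078*(1061+0.444*54.5) = 21.5445 BTU/lb

21.5445 BTU/lb


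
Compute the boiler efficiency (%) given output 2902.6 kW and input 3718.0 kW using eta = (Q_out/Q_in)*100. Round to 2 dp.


eta = (2902.6/3718.0)*100 = 78.07 %

78.07 %


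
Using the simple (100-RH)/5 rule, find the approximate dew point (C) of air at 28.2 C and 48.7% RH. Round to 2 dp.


Td = 28.2 - (100-48.7)/5 = 17.94 C

17.94 C


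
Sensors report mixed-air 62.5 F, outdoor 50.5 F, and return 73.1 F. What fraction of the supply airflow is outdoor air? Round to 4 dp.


frac = (62.5 - 73.1) / (50.5 - 73.1) = 0.4690

0.4690


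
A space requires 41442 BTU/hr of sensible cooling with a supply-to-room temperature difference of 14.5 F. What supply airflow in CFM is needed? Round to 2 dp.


CFM = 41442 / (1.08 * 14.5) = 2646.36

2646.36 CFM


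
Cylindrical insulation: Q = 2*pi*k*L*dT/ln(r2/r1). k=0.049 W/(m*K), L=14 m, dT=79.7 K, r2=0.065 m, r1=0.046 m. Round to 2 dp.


Q = 2*pi*0.049*14*79.7/ln(0.065/0.046) = 993.59 W

993.59 W


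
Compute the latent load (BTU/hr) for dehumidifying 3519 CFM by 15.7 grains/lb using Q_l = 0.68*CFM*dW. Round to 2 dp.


Q = 0.68 * 3519 * 15.7 = 37568.84 BTU/hr

37568.84 BTU/hr


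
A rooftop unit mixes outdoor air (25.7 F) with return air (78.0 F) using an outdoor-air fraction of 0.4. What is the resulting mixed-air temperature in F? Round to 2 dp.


T_mix = 0.4*25.7 + 0.6*78.0 = 57.08 F

57.08 F


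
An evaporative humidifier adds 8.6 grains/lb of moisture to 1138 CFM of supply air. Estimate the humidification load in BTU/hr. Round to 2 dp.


Q = 0.68 * 1138 * 8.6 = 6655.02 BTU/hr

6655.02 BTU/hr


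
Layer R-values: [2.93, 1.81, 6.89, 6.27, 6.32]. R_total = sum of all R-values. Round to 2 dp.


R_total = 2.93 + 1.81 + 6.89 + 6.27 + 6.32 = 24.22

24.22


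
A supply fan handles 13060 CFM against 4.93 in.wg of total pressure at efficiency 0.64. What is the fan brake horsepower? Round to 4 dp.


BHP = 13060 * 4.93 / (6356 * 0.64) = 15.8280 hp

15.8280 hp


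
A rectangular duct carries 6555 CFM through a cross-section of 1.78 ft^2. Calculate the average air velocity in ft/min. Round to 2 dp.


V = 6555 / 1.78 = 3682.58 ft/min

3682.58 ft/min


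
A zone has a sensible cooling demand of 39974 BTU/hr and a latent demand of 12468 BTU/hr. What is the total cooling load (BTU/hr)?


Qt = 39974 + 12468 = 52442 BTU/hr

52442 BTU/hr


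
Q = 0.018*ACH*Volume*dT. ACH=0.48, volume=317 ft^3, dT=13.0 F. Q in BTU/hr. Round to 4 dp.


Q = 0.018 * 0.48 * 317 * 13.0 = 35.6054 BTU/hr

35.6054 BTU/hr


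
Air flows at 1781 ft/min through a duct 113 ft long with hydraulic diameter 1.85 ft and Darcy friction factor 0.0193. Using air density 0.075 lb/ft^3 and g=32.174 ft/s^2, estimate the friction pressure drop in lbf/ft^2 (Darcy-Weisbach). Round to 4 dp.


v_fps = 1781/60 = 29.6833 ft/s
dp = 0.0193*(113/1.85)*0.075*29.6833^2/(2*32.174) = 1.2106 lbf/ft^2

1.2106 lbf/ft^2


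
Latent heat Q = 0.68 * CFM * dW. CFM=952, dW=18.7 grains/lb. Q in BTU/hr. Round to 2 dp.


Q = 0.68 * 952 * 18.7 = 12105.63 BTU/hr

12105.63 BTU/hr


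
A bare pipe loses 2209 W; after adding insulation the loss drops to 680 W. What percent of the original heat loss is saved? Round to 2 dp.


Savings = ((2209-680)/2209)*100 = 69.22 %

69.22 %


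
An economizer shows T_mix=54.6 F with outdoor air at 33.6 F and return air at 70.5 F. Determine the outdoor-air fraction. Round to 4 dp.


frac = (54.6 - 70.5) / (33.6 - 70.5) = 0.4309

0.4309


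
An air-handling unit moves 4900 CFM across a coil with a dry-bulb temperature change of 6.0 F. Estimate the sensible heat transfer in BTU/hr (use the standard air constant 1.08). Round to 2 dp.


Q = 1.08 * 4900 * 6.0 = 31752.00 BTU/hr

31752.00 BTU/hr


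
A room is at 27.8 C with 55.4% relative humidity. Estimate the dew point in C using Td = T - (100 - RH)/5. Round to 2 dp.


Td = 27.8 - (100-55.4)/5 = 18.88 C

18.88 C


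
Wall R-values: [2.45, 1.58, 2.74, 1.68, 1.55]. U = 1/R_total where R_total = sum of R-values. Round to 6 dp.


R_total = 2.45 + 1.58 + 2.74 + 1.68 + 1.55 = 10.00
U = 1/10.00 = 0.100000

0.100000


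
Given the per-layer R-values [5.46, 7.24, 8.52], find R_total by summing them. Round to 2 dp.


R_total = 5.46 + 7.24 + 8.52 = 21.22

21.22


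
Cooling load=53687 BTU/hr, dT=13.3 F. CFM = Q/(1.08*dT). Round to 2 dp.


CFM = 53687 / (1.08 * 13.3) = 3737.61

3737.61 CFM


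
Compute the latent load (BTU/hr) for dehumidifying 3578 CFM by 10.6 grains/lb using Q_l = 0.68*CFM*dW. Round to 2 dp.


Q = 0.68 * 3578 * 10.6 = 25790.22 BTU/hr

25790.22 BTU/hr


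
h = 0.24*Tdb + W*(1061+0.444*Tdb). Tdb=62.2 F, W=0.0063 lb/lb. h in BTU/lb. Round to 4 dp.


h = 0.24*62.2 + 0.0063*(1061+0.444*62.2) = 21.7863 BTU/lb

21.7863 BTU/lb


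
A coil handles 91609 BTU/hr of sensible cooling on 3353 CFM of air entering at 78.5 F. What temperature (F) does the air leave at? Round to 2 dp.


dT = 91609/(1.08*3353) = 25.2977
T_leave = 78.5 - 25.2977 = 53.20 F

53.20 F


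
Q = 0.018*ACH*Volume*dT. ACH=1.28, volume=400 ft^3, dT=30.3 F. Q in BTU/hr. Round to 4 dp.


Q = 0.018 * 1.28 * 400 * 30.3 = 279.2448 BTU/hr

279.2448 BTU/hr


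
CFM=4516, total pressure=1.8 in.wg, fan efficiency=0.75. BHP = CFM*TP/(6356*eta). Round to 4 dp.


BHP = 4516 * 1.8 / (6356 * 0.75) = 1.7052 hp

1.7052 hp


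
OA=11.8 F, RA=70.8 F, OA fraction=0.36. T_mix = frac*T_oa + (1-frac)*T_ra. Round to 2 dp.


T_mix = 0.36*11.8 + 0.64*70.8 = 49.56 F

49.56 F


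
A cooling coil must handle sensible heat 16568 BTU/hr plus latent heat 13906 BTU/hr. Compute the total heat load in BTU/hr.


Qt = 16568 + 13906 = 30474 BTU/hr

30474 BTU/hr


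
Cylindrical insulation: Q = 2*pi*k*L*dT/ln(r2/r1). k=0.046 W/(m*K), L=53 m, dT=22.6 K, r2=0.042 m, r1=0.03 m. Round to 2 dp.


Q = 2*pi*0.046*53*22.6/ln(0.042/0.03) = 1028.90 W

1028.90 W


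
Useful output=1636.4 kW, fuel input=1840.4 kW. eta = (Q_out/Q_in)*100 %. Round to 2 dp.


eta = (1636.4/1840.4)*100 = 88.92 %

88.92 %


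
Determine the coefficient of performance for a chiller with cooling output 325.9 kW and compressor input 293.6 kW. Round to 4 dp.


COP = 325.9 / 293.6 = 1.1100

1.1100


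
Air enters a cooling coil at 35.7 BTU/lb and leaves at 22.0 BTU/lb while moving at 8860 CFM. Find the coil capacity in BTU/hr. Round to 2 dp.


Q = 4.5 * 8860 * (35.7 - 22.0) = 546219.00 BTU/hr

546219.00 BTU/hr


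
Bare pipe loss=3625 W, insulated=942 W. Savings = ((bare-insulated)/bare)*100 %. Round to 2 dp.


Savings = ((3625-942)/3625)*100 = 74.01 %

74.01 %


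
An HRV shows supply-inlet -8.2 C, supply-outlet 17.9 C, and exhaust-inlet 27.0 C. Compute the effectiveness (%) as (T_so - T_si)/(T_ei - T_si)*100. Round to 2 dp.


eff = (17.9-(-8.2))/(27.0-(-8.2))*100 = 74.15 %

74.15 %


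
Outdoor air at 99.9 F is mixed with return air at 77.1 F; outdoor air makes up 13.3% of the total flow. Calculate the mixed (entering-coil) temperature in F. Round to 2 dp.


T_mix = 77.1 + (13.3/100)*(99.9-77.1) = 80.13 F

80.13 F


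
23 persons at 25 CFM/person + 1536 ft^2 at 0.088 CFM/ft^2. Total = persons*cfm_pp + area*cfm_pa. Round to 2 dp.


Total = 23*25 + 1536*0.088 = 710.17 CFM

710.17 CFM


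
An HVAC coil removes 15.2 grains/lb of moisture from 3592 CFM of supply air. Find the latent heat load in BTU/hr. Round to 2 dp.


Q = 0.68 * 3592 * 15.2 = 37126.91 BTU/hr

37126.91 BTU/hr


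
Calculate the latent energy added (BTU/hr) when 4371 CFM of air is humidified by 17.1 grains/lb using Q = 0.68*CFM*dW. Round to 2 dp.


Q = 0.68 * 4371 * 17.1 = 50825.99 BTU/hr

50825.99 BTU/hr


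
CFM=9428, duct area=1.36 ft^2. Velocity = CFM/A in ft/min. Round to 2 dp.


V = 9428 / 1.36 = 6932.35 ft/min

6932.35 ft/min


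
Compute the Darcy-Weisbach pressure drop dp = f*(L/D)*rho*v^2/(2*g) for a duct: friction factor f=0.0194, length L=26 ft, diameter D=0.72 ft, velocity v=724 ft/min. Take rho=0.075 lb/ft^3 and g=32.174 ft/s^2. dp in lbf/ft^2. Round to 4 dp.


v_fps = 724/60 = 12.0667 ft/s
dp = 0.0194*(26/0.72)*0.075*12.0667^2/(2*32.174) = 0.1189 lbf/ft^2

0.1189 lbf/ft^2


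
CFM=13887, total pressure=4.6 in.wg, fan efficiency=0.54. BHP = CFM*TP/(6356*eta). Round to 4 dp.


BHP = 13887 * 4.6 / (6356 * 0.54) = 18.6118 hp

18.6118 hp


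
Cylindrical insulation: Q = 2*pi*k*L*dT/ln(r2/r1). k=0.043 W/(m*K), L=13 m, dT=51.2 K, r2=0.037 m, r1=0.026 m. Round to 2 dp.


Q = 2*pi*0.043*13*51.2/ln(0.037/0.026) = 509.69 W

509.69 W


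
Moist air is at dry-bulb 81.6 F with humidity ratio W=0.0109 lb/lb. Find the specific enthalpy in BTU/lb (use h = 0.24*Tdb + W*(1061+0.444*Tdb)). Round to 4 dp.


h = 0.24*81.6 + 0.0109*(1061+0.444*81.6) = 31.5438 BTU/lb

31.5438 BTU/lb


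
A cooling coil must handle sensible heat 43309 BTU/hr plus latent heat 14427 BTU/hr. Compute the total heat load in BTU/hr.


Qt = 43309 + 14427 = 57736 BTU/hr

57736 BTU/hr


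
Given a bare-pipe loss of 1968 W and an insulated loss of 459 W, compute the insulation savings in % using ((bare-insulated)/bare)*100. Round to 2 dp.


Savings = ((1968-459)/1968)*100 = 76.68 %

76.68 %


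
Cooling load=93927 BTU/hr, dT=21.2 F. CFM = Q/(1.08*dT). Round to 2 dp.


CFM = 93927 / (1.08 * 21.2) = 4102.33

4102.33 CFM


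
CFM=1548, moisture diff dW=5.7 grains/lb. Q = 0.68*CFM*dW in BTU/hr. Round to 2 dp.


Q = 0.68 * 1548 * 5.7 = 6000.05 BTU/hr

6000.05 BTU/hr


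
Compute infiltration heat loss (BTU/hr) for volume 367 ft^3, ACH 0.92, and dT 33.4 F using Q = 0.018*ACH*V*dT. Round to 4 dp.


Q = 0.018 * 0.92 * 367 * 33.4 = 202.9892 BTU/hr

202.9892 BTU/hr


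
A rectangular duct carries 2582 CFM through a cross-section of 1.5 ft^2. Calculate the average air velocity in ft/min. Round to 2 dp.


V = 2582 / 1.5 = 1721.33 ft/min

1721.33 ft/min


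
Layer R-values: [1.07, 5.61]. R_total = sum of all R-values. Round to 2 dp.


R_total = 1.07 + 5.61 = 6.68

6.68


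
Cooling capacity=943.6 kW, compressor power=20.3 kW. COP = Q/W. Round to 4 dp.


COP = 943.6 / 20.3 = 46.4828

46.4828


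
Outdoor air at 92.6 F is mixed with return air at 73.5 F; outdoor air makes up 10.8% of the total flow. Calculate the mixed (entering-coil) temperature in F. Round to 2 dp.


T_mix = 73.5 + (10.8/100)*(92.6-73.5) = 75.56 F

75.56 F


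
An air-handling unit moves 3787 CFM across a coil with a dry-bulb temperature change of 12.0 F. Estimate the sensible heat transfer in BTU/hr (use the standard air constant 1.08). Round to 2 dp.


Q = 1.08 * 3787 * 12.0 = 49079.52 BTU/hr

49079.52 BTU/hr


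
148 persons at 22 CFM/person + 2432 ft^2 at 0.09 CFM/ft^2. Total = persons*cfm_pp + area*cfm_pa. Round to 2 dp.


Total = 148*22 + 2432*0.09 = 3474.88 CFM

3474.88 CFM


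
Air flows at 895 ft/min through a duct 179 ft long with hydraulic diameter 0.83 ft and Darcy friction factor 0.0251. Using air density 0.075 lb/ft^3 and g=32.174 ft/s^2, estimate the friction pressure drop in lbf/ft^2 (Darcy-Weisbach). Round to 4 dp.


v_fps = 895/60 = 14.9167 ft/s
dp = 0.0251*(179/0.83)*0.075*14.9167^2/(2*32.174) = 1.4038 lbf/ft^2

1.4038 lbf/ft^2


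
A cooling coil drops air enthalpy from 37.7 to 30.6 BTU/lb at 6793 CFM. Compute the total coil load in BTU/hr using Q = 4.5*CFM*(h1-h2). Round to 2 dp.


Q = 4.5 * 6793 * (37.7 - 30.6) = 217036.35 BTU/hr

217036.35 BTU/hr


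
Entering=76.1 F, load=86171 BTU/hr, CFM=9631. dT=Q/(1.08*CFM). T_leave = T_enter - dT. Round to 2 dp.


dT = 86171/(1.08*9631) = 8.2845
T_leave = 76.1 - 8.2845 = 67.82 F

67.82 F


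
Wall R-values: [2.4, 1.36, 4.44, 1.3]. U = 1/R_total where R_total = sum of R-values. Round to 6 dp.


R_total = 2.4 + 1.36 + 4.44 + 1.3 = 9.50
U = 1/9.50 = 0.105263

0.105263


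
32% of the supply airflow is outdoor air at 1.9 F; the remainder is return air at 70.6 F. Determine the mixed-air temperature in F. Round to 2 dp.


T_mix = 0.32*1.9 + 0.68*70.6 = 48.62 F

48.62 F


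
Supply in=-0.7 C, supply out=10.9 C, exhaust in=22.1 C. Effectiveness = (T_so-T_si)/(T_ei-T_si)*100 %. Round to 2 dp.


eff = (10.9-(-0.7))/(22.1-(-0.7))*100 = 50.88 %

50.88 %


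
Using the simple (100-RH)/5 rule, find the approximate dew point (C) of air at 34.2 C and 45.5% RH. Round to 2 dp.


Td = 34.2 - (100-45.5)/5 = 23.30 C

23.30 C


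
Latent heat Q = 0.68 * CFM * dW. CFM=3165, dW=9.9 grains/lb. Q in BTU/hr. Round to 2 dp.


Q = 0.68 * 3165 * 9.9 = 21306.78 BTU/hr

21306.78 BTU/hr


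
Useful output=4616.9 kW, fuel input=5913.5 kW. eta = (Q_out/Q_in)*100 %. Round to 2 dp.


eta = (4616.9/5913.5)*100 = 78.07 %

78.07 %


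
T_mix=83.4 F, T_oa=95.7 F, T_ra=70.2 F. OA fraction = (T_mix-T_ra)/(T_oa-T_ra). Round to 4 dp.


frac = (83.4 - 70.2) / (95.7 - 70.2) = 0.5176

0.5176


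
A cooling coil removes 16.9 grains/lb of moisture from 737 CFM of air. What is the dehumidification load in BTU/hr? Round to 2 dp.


Q = 0.68 * 737 * 16.9 = 8469.60 BTU/hr

8469.60 BTU/hr


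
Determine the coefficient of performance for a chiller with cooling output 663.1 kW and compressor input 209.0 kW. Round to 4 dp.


COP = 663.1 / 209.0 = 3.1727

3.1727


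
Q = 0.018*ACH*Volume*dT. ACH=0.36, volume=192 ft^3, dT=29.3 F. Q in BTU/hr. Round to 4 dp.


Q = 0.018 * 0.36 * 192 * 29.3 = 36.4539 BTU/hr

36.4539 BTU/hr


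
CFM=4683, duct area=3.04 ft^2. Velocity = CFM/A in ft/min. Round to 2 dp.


V = 4683 / 3.04 = 1540.46 ft/min

1540.46 ft/min


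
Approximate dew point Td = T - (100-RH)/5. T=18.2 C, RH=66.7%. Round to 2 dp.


Td = 18.2 - (100-66.7)/5 = 11.54 C

11.54 C


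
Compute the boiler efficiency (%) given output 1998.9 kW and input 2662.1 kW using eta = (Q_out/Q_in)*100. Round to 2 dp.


eta = (1998.9/2662.1)*100 = 75.09 %

75.09 %


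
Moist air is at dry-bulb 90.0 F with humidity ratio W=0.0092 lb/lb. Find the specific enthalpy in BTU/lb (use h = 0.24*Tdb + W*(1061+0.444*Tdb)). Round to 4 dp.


h = 0.24*90.0 + 0.0092*(1061+0.444*90.0) = 31.7288 BTU/lb

31.7288 BTU/lb


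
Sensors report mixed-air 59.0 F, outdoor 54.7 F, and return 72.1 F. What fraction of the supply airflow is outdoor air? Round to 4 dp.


frac = (59.0 - 72.1) / (54.7 - 72.1) = 0.7529

0.7529
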